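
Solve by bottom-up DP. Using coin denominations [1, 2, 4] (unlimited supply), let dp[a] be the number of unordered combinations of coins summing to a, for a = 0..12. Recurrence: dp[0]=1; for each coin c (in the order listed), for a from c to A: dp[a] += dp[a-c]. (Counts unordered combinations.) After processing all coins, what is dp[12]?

after  coin     0     1     2     3     4     5     6     7     8     9    10    11    12
          1     1     1     1     1     1     1     1     1     1     1     1     1     1
          2     1     1     2     2     3     3     4     4     5     5     6     6     7
          4     1     1     2     2     4     4     6     6     9     9    12    12    16

16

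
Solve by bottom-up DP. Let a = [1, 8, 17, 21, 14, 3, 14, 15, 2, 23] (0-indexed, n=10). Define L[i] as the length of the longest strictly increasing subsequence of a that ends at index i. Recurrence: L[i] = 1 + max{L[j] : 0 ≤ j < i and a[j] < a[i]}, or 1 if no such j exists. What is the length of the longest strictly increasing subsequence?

   i    0    1    2    3    4    5    6    7    8    9
a[i]    1    8   17   21   14    3   14   15    2   23
L[i]    1    2    3    4    3    2    3    4    2    5

5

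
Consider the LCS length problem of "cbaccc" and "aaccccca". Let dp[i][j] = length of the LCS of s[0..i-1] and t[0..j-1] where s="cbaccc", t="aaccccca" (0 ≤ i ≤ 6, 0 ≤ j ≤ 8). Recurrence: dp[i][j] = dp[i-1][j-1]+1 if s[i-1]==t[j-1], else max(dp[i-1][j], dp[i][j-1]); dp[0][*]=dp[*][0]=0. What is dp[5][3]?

   ''  a  a  c  c  c  c  c  a
''  0  0  0  0  0  0  0  0  0
 c  0  0  0  1  1  1  1  1  1
 b  0  0  0  1  1  1  1  1  1
 a  0  1  1  1  1  1  1  1  2
 c  0  1  1  2  2  2  2  2  2
 c  0  1  1  2  3  3  3  3  3
 c  0  1  1  2  3  4  4  4  4

2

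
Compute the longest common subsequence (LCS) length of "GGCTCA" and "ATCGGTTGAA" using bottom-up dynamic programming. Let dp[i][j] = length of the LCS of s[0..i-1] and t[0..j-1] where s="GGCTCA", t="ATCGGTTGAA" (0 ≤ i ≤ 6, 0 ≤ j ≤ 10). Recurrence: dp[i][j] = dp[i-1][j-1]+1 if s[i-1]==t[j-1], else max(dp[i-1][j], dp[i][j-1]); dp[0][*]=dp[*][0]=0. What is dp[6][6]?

3

   ''  A  T  C  G  G  T  T  G  A  A
''  0  0  0  0  0  0  0  0  0  0  0
 G  0  0  0  0  1  1  1  1  1  1  1
 G  0  0  0  0  1  2  2  2  2  2  2
 C  0  0  0  1  1  2  2  2  2  2  2
 T  0  0  1  1  1  2  3  3  3  3  3
 C  0  0  1  2  2  2  3  3  3  3  3
 A  0  1  1  2  2  2  3  3  3  4  4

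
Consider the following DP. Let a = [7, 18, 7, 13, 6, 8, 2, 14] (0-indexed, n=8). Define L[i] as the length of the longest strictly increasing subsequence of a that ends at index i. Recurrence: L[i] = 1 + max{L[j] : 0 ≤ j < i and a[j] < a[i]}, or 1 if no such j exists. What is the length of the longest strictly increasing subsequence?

   i    0    1    2    3    4    5    6    7
a[i]    7   18    7   13    6    8    2   14
L[i]    1    2    1    2    1    2    1    3

3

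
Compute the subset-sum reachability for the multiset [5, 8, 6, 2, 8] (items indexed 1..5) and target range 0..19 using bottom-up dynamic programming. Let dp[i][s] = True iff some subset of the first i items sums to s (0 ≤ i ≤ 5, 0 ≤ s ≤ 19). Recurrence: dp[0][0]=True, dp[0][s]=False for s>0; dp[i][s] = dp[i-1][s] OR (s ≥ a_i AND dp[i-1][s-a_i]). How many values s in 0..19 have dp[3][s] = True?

8

i\s   0   1   2   3   4   5   6   7   8   9  10  11  12  13  14  15  16  17  18  19
  0   T   F   F   F   F   F   F   F   F   F   F   F   F   F   F   F   F   F   F   F
  1   T   F   F   F   F   T   F   F   F   F   F   F   F   F   F   F   F   F   F   F
  2   T   F   F   F   F   T   F   F   T   F   F   F   F   T   F   F   F   F   F   F
  3   T   F   F   F   F   T   T   F   T   F   F   T   F   T   T   F   F   F   F   T
  4   T   F   T   F   F   T   T   T   T   F   T   T   F   T   T   T   T   F   F   T
  5   T   F   T   F   F   T   T   T   T   F   T   T   F   T   T   T   T   F   T   T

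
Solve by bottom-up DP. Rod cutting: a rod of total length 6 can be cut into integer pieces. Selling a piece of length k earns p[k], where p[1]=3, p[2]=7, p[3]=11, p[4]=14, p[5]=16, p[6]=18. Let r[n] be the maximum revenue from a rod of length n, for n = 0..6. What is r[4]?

   n    0    1    2    3    4    5    6
r[n]    0    3    7   11   14   18   22

14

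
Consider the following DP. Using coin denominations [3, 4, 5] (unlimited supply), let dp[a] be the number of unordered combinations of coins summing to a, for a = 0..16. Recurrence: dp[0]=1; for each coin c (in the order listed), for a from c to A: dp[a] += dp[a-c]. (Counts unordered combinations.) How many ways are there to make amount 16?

after  coin     0     1     2     3     4     5     6     7     8     9    10    11    12    13    14    15    16
          3     1     0     0     1     0     0     1     0     0     1     0     0     1     0     0     1     0
          4     1     0     0     1     1     0     1     1     1     1     1     1     2     1     1     2     2
          5     1     0     0     1     1     1     1     1     2     2     2     2     3     3     3     4     4

4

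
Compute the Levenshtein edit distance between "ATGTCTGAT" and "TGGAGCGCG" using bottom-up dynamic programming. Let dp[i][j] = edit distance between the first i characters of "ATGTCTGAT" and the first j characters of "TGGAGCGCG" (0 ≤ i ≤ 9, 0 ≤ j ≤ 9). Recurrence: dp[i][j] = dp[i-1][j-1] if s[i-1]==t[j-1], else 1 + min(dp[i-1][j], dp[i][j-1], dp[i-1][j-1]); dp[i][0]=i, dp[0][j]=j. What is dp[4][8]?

   ''  T  G  G  A  G  C  G  C  G
''  0  1  2  3  4  5  6  7  8  9
 A  1  1  2  3  3  4  5  6  7  8
 T  2  1  2  3  4  4  5  6  7  8
 G  3  2  1  2  3  4  5  5  6  7
 T  4  3  2  2  3  4  5  6  6  7
 C  5  4  3  3  3  4  4  5  6  7
 T  6  5  4  4  4  4  5  5  6  7
 G  7  6  5  4  5  4  5  5  6  6
 A  8  7  6  5  4  5  5  6  6  7
 T  9  8  7  6  5  5  6  6  7  7

6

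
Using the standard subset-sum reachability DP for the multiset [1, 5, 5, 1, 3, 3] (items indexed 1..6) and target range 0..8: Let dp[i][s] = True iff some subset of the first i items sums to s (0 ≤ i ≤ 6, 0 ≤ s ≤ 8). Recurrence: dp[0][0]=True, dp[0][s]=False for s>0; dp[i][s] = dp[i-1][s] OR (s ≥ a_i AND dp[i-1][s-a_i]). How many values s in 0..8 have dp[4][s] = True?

6

i\s   0   1   2   3   4   5   6   7   8
  0   T   F   F   F   F   F   F   F   F
  1   T   T   F   F   F   F   F   F   F
  2   T   T   F   F   F   T   T   F   F
  3   T   T   F   F   F   T   T   F   F
  4   T   T   T   F   F   T   T   T   F
  5   T   T   T   T   T   T   T   T   T
  6   T   T   T   T   T   T   T   T   T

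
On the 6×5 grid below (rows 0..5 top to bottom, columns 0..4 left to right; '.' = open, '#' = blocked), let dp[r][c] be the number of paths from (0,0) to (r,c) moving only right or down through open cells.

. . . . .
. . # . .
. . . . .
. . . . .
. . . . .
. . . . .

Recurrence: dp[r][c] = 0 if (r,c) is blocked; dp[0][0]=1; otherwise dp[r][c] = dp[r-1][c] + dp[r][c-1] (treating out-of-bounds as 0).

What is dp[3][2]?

r\c   0   1   2   3   4
  0   1   1   1   1   1
  1   1   2   0   1   2
  2   1   3   3   4   6
  3   1   4   7  11  17
  4   1   5  12  23  40
  5   1   6  18  41  81

7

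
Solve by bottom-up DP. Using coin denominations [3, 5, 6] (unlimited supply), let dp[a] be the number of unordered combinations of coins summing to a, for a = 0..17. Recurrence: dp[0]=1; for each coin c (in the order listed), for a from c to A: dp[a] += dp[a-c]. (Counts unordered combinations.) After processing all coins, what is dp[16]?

after  coin     0     1     2     3     4     5     6     7     8     9    10    11    12    13    14    15    16    17
          3     1     0     0     1     0     0     1     0     0     1     0     0     1     0     0     1     0     0
          5     1     0     0     1     0     1     1     0     1     1     1     1     1     1     1     2     1     1
          6     1     0     0     1     0     1     2     0     1     2     1     2     3     1     2     4     2     3

2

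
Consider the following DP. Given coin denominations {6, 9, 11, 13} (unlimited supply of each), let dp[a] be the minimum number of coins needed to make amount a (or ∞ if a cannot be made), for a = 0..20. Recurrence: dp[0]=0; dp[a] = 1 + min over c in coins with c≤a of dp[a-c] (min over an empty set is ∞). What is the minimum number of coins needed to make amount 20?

 a  0  1  2  3  4  5  6  7  8  9 10 11 12 13 14 15 16 17 18 19 20
dp  0  -  -  -  -  -  1  -  -  1  -  1  2  1  -  2  -  2  2  2  2
(- denotes ∞ / unreachable)

2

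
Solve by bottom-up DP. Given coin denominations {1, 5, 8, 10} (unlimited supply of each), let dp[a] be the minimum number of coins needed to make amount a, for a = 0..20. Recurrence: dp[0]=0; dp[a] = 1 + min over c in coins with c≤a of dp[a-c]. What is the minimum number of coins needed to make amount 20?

 a  0  1  2  3  4  5  6  7  8  9 10 11 12 13 14 15 16 17 18 19 20
dp  0  1  2  3  4  1  2  3  1  2  1  2  3  2  3  2  2  3  2  3  2

2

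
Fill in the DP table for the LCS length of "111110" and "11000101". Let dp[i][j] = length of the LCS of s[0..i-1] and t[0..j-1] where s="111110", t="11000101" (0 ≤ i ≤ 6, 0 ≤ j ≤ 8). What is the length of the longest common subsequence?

4

   ''  1  1  0  0  0  1  0  1
''  0  0  0  0  0  0  0  0  0
 1  0  1  1  1  1  1  1  1  1
 1  0  1  2  2  2  2  2  2  2
 1  0  1  2  2  2  2  3  3  3
 1  0  1  2  2  2  2  3  3  4
 1  0  1  2  2  2  2  3  3  4
 0  0  1  2  3  3  3  3  4  4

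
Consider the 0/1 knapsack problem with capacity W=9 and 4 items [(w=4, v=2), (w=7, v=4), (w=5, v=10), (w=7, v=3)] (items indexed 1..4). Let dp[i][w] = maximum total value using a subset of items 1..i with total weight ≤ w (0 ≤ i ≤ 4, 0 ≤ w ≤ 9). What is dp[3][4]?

2

i\w   0   1   2   3   4   5   6   7   8   9
  0   0   0   0   0   0   0   0   0   0   0
  1   0   0   0   0   2   2   2   2   2   2
  2   0   0   0   0   2   2   2   4   4   4
  3   0   0   0   0   2  10  10  10  10  12
  4   0   0   0   0   2  10  10  10  10  12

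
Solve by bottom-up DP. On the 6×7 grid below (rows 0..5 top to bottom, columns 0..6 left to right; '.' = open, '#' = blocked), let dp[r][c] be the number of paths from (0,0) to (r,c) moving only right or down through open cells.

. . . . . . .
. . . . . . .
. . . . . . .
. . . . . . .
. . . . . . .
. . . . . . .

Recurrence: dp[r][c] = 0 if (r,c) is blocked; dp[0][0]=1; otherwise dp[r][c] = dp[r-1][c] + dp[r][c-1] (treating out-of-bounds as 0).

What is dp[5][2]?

r\c   0   1   2   3   4   5   6
  0   1   1   1   1   1   1   1
  1   1   2   3   4   5   6   7
  2   1   3   6  10  15  21  28
  3   1   4  10  20  35  56  84
  4   1   5  15  35  70 126 210
  5   1   6  21  56 126 252 462

21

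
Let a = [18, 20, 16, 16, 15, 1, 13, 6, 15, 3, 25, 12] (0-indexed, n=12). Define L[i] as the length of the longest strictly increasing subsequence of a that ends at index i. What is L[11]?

   i    0    1    2    3    4    5    6    7    8    9   10   11
a[i]   18   20   16   16   15    1   13    6   15    3   25   12
L[i]    1    2    1    1    1    1    2    2    3    2    4    3

3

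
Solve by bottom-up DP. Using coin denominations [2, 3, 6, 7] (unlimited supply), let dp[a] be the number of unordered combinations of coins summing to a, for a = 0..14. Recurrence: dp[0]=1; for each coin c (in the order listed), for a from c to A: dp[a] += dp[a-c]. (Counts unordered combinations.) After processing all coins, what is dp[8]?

3

after  coin     0     1     2     3     4     5     6     7     8     9    10    11    12    13    14
          2     1     0     1     0     1     0     1     0     1     0     1     0     1     0     1
          3     1     0     1     1     1     1     2     1     2     2     2     2     3     2     3
          6     1     0     1     1     1     1     3     1     3     3     3     3     6     3     6
          7     1     0     1     1     1     1     3     2     3     4     4     4     7     6     8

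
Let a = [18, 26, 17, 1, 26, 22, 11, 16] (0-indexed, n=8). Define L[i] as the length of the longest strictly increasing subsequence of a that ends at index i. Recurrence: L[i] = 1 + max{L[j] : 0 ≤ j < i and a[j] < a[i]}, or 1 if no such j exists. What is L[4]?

   i    0    1    2    3    4    5    6    7
a[i]   18   26   17    1   26   22   11   16
L[i]    1    2    1    1    2    2    2    3

2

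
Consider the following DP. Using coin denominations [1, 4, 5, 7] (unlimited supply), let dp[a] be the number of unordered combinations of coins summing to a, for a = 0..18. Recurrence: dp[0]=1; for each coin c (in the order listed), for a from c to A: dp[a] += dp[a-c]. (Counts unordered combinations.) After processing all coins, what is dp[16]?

17

after  coin     0     1     2     3     4     5     6     7     8     9    10    11    12    13    14    15    16    17    18
          1     1     1     1     1     1     1     1     1     1     1     1     1     1     1     1     1     1     1     1
          4     1     1     1     1     2     2     2     2     3     3     3     3     4     4     4     4     5     5     5
          5     1     1     1     1     2     3     3     3     4     5     6     6     7     8     9    10    11    12    13
          7     1     1     1     1     2     3     3     4     5     6     7     8    10    11    13    15    17    19    21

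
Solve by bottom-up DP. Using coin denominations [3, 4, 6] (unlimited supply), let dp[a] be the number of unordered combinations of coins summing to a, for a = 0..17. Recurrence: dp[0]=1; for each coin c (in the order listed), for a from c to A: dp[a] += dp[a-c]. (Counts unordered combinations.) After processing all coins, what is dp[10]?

2

after  coin     0     1     2     3     4     5     6     7     8     9    10    11    12    13    14    15    16    17
          3     1     0     0     1     0     0     1     0     0     1     0     0     1     0     0     1     0     0
          4     1     0     0     1     1     0     1     1     1     1     1     1     2     1     1     2     2     1
          6     1     0     0     1     1     0     2     1     1     2     2     1     4     2     2     4     4     2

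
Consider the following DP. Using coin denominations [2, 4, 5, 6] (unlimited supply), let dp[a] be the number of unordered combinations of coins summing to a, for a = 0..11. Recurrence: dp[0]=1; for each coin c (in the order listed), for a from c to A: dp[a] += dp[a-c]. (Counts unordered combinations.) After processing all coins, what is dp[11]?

after  coin     0     1     2     3     4     5     6     7     8     9    10    11
          2     1     0     1     0     1     0     1     0     1     0     1     0
          4     1     0     1     0     2     0     2     0     3     0     3     0
          5     1     0     1     0     2     1     2     1     3     2     4     2
          6     1     0     1     0     2     1     3     1     4     2     6     3

3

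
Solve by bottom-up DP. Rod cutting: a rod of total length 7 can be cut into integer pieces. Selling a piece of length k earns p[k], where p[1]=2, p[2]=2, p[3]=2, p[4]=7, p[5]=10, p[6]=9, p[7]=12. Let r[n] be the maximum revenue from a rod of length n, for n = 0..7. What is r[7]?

14

   n    0    1    2    3    4    5    6    7
r[n]    0    2    4    6    8   10   12   14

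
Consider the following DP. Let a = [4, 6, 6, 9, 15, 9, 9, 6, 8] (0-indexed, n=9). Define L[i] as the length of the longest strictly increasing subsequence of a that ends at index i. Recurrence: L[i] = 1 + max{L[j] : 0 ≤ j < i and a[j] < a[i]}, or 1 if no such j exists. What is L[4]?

4

   i    0    1    2    3    4    5    6    7    8
a[i]    4    6    6    9   15    9    9    6    8
L[i]    1    2    2    3    4    3    3    2    3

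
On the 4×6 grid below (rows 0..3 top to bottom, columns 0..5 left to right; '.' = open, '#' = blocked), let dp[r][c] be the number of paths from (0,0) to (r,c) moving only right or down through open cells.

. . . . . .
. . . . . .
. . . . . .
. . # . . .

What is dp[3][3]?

r\c   0   1   2   3   4   5
  0   1   1   1   1   1   1
  1   1   2   3   4   5   6
  2   1   3   6  10  15  21
  3   1   4   0  10  25  46

10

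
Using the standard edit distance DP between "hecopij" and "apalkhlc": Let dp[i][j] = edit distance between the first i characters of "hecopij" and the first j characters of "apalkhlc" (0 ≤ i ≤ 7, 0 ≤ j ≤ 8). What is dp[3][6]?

6

   ''  a  p  a  l  k  h  l  c
''  0  1  2  3  4  5  6  7  8
 h  1  1  2  3  4  5  5  6  7
 e  2  2  2  3  4  5  6  6  7
 c  3  3  3  3  4  5  6  7  6
 o  4  4  4  4  4  5  6  7  7
 p  5  5  4  5  5  5  6  7  8
 i  6  6  5  5  6  6  6  7  8
 j  7  7  6  6  6  7  7  7  8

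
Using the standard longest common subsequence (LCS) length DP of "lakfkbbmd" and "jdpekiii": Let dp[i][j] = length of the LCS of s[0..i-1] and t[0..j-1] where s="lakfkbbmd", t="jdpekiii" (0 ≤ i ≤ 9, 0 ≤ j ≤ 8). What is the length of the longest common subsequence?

1

   ''  j  d  p  e  k  i  i  i
''  0  0  0  0  0  0  0  0  0
 l  0  0  0  0  0  0  0  0  0
 a  0  0  0  0  0  0  0  0  0
 k  0  0  0  0  0  1  1  1  1
 f  0  0  0  0  0  1  1  1  1
 k  0  0  0  0  0  1  1  1  1
 b  0  0  0  0  0  1  1  1  1
 b  0  0  0  0  0  1  1  1  1
 m  0  0  0  0  0  1  1  1  1
 d  0  0  1  1  1  1  1  1  1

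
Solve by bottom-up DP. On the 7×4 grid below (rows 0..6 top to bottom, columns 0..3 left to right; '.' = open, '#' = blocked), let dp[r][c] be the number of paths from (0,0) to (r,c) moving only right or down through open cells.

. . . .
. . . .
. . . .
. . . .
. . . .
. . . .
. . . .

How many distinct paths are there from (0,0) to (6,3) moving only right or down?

84

r\c   0   1   2   3
  0   1   1   1   1
  1   1   2   3   4
  2   1   3   6  10
  3   1   4  10  20
  4   1   5  15  35
  5   1   6  21  56
  6   1   7  28  84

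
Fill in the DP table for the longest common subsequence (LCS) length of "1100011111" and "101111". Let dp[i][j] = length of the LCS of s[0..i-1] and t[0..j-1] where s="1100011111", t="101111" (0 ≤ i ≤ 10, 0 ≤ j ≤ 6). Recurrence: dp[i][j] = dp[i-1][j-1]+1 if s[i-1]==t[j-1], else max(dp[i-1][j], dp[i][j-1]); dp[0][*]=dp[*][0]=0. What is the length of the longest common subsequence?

6

   ''  1  0  1  1  1  1
''  0  0  0  0  0  0  0
 1  0  1  1  1  1  1  1
 1  0  1  1  2  2  2  2
 0  0  1  2  2  2  2  2
 0  0  1  2  2  2  2  2
 0  0  1  2  2  2  2  2
 1  0  1  2  3  3  3  3
 1  0  1  2  3  4  4  4
 1  0  1  2  3  4  5  5
 1  0  1  2  3  4  5  6
 1  0  1  2  3  4  5  6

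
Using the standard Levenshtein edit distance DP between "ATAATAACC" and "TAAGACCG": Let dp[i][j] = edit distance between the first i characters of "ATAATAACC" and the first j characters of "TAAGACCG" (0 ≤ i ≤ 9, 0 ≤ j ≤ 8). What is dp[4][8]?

   ''  T  A  A  G  A  C  C  G
''  0  1  2  3  4  5  6  7  8
 A  1  1  1  2  3  4  5  6  7
 T  2  1  2  2  3  4  5  6  7
 A  3  2  1  2  3  3  4  5  6
 A  4  3  2  1  2  3  4  5  6
 T  5  4  3  2  2  3  4  5  6
 A  6  5  4  3  3  2  3  4  5
 A  7  6  5  4  4  3  3  4  5
 C  8  7  6  5  5  4  3  3  4
 C  9  8  7  6  6  5  4  3  4

6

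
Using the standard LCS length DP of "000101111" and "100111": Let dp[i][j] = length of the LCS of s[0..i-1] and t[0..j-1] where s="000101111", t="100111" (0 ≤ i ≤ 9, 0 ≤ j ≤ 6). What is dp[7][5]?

4

   ''  1  0  0  1  1  1
''  0  0  0  0  0  0  0
 0  0  0  1  1  1  1  1
 0  0  0  1  2  2  2  2
 0  0  0  1  2  2  2  2
 1  0  1  1  2  3  3  3
 0  0  1  2  2  3  3  3
 1  0  1  2  2  3  4  4
 1  0  1  2  2  3  4  5
 1  0  1  2  2  3  4  5
 1  0  1  2  2  3  4  5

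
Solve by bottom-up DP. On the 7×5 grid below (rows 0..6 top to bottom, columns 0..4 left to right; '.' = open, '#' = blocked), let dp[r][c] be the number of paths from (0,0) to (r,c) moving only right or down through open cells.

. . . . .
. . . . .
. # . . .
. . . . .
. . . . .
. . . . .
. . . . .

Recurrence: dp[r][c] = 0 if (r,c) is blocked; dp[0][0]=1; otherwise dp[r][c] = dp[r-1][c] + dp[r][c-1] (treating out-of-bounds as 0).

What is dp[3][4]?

23

r\c   0   1   2   3   4
  0   1   1   1   1   1
  1   1   2   3   4   5
  2   1   0   3   7  12
  3   1   1   4  11  23
  4   1   2   6  17  40
  5   1   3   9  26  66
  6   1   4  13  39 105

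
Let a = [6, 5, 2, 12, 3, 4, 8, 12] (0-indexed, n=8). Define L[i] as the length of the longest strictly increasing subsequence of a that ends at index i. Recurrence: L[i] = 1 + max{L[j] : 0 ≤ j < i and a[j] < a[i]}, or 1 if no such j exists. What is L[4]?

2

   i    0    1    2    3    4    5    6    7
a[i]    6    5    2   12    3    4    8   12
L[i]    1    1    1    2    2    3    4    5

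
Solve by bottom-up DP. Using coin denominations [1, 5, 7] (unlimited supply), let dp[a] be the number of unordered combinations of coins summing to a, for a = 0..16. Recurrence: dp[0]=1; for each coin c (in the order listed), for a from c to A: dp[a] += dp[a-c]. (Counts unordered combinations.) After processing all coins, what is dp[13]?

after  coin     0     1     2     3     4     5     6     7     8     9    10    11    12    13    14    15    16
          1     1     1     1     1     1     1     1     1     1     1     1     1     1     1     1     1     1
          5     1     1     1     1     1     2     2     2     2     2     3     3     3     3     3     4     4
          7     1     1     1     1     1     2     2     3     3     3     4     4     5     5     6     7     7

5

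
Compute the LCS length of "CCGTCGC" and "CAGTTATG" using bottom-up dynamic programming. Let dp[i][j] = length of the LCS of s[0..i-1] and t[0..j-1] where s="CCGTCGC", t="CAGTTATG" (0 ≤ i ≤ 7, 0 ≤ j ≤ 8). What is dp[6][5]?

   ''  C  A  G  T  T  A  T  G
''  0  0  0  0  0  0  0  0  0
 C  0  1  1  1  1  1  1  1  1
 C  0  1  1  1  1  1  1  1  1
 G  0  1  1  2  2  2  2  2  2
 T  0  1  1  2  3  3  3  3  3
 C  0  1  1  2  3  3  3  3  3
 G  0  1  1  2  3  3  3  3  4
 C  0  1  1  2  3  3  3  3  4

3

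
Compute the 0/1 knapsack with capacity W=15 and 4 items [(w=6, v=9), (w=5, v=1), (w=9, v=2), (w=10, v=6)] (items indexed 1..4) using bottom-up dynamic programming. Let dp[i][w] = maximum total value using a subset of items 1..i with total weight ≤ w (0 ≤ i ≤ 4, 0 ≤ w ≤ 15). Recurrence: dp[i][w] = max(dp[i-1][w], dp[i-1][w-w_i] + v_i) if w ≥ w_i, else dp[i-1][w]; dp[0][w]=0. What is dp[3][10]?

9

i\w   0   1   2   3   4   5   6   7   8   9  10  11  12  13  14  15
  0   0   0   0   0   0   0   0   0   0   0   0   0   0   0   0   0
  1   0   0   0   0   0   0   9   9   9   9   9   9   9   9   9   9
  2   0   0   0   0   0   1   9   9   9   9   9  10  10  10  10  10
  3   0   0   0   0   0   1   9   9   9   9   9  10  10  10  10  11
  4   0   0   0   0   0   1   9   9   9   9   9  10  10  10  10  11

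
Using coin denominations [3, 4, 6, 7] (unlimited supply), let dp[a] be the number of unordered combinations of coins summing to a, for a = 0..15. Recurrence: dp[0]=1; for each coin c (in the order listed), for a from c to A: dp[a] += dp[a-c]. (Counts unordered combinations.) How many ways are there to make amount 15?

after  coin     0     1     2     3     4     5     6     7     8     9    10    11    12    13    14    15
          3     1     0     0     1     0     0     1     0     0     1     0     0     1     0     0     1
          4     1     0     0     1     1     0     1     1     1     1     1     1     2     1     1     2
          6     1     0     0     1     1     0     2     1     1     2     2     1     4     2     2     4
          7     1     0     0     1     1     0     2     2     1     2     3     2     4     4     4     5

5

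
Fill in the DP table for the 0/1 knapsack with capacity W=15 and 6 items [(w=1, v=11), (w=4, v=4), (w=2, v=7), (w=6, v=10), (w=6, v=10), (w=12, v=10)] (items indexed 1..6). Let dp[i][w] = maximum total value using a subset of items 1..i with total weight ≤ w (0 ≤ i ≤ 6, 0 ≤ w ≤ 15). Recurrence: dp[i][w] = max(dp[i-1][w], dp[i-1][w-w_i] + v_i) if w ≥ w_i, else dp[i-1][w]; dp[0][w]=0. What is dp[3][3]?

i\w   0   1   2   3   4   5   6   7   8   9  10  11  12  13  14  15
  0   0   0   0   0   0   0   0   0   0   0   0   0   0   0   0   0
  1   0  11  11  11  11  11  11  11  11  11  11  11  11  11  11  11
  2   0  11  11  11  11  15  15  15  15  15  15  15  15  15  15  15
  3   0  11  11  18  18  18  18  22  22  22  22  22  22  22  22  22
  4   0  11  11  18  18  18  18  22  22  28  28  28  28  32  32  32
  5   0  11  11  18  18  18  18  22  22  28  28  28  28  32  32  38
  6   0  11  11  18  18  18  18  22  22  28  28  28  28  32  32  38

18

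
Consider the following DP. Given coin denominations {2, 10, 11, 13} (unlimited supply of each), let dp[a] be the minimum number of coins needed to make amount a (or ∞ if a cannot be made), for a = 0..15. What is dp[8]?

4

 a  0  1  2  3  4  5  6  7  8  9 10 11 12 13 14 15
dp  0  -  1  -  2  -  3  -  4  -  1  1  2  1  3  2
(- denotes ∞ / unreachable)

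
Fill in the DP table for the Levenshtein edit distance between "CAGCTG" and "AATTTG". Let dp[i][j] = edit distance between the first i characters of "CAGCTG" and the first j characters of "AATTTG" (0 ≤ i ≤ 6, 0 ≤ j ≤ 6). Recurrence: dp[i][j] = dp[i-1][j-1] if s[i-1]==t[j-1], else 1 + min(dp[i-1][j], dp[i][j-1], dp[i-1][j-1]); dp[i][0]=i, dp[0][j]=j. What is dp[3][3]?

2

   ''  A  A  T  T  T  G
''  0  1  2  3  4  5  6
 C  1  1  2  3  4  5  6
 A  2  1  1  2  3  4  5
 G  3  2  2  2  3  4  4
 C  4  3  3  3  3  4  5
 T  5  4  4  3  3  3  4
 G  6  5  5  4  4  4  3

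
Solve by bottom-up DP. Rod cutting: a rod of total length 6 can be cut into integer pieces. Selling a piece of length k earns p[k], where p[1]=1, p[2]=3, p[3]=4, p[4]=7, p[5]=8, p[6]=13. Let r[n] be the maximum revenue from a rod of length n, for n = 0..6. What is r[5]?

   n    0    1    2    3    4    5    6
r[n]    0    1    3    4    7    8   13

8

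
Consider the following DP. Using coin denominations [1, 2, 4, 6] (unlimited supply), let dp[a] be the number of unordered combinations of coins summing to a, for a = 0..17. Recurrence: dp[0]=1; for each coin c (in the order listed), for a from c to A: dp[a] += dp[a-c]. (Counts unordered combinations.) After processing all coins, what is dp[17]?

after  coin     0     1     2     3     4     5     6     7     8     9    10    11    12    13    14    15    16    17
          1     1     1     1     1     1     1     1     1     1     1     1     1     1     1     1     1     1     1
          2     1     1     2     2     3     3     4     4     5     5     6     6     7     7     8     8     9     9
          4     1     1     2     2     4     4     6     6     9     9    12    12    16    16    20    20    25    25
          6     1     1     2     2     4     4     7     7    11    11    16    16    23    23    31    31    41    41

41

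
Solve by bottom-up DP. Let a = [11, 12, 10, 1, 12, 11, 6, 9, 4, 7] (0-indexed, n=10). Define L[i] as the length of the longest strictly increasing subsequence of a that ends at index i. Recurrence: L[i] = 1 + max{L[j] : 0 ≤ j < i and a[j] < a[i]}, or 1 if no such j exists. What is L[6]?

   i    0    1    2    3    4    5    6    7    8    9
a[i]   11   12   10    1   12   11    6    9    4    7
L[i]    1    2    1    1    2    2    2    3    2    3

2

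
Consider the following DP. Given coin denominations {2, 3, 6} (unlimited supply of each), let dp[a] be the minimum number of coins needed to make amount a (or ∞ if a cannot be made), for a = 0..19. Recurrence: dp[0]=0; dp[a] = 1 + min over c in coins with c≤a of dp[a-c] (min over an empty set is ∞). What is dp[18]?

 a  0  1  2  3  4  5  6  7  8  9 10 11 12 13 14 15 16 17 18 19
dp  0  -  1  1  2  2  1  3  2  2  3  3  2  4  3  3  4  4  3  5
(- denotes ∞ / unreachable)

3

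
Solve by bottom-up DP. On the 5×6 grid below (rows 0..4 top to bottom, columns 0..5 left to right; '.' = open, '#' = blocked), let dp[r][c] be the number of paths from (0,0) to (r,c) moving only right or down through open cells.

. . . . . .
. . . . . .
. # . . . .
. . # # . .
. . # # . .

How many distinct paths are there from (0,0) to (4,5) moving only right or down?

42

r\c   0   1   2   3   4   5
  0   1   1   1   1   1   1
  1   1   2   3   4   5   6
  2   1   0   3   7  12  18
  3   1   1   0   0  12  30
  4   1   2   0   0  12  42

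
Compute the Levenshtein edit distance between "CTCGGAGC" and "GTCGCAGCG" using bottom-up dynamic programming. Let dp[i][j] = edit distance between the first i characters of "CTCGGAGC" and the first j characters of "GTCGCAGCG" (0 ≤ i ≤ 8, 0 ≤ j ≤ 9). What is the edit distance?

3

   ''  G  T  C  G  C  A  G  C  G
''  0  1  2  3  4  5  6  7  8  9
 C  1  1  2  2  3  4  5  6  7  8
 T  2  2  1  2  3  4  5  6  7  8
 C  3  3  2  1  2  3  4  5  6  7
 G  4  3  3  2  1  2  3  4  5  6
 G  5  4  4  3  2  2  3  3  4  5
 A  6  5  5  4  3  3  2  3  4  5
 G  7  6  6  5  4  4  3  2  3  4
 C  8  7  7  6  5  4  4  3  2  3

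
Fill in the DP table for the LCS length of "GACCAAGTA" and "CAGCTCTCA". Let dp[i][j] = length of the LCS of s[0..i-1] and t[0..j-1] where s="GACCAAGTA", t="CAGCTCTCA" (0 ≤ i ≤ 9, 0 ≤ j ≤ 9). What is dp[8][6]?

   ''  C  A  G  C  T  C  T  C  A
''  0  0  0  0  0  0  0  0  0  0
 G  0  0  0  1  1  1  1  1  1  1
 A  0  0  1  1  1  1  1  1  1  2
 C  0  1  1  1  2  2  2  2  2  2
 C  0  1  1  1  2  2  3  3  3  3
 A  0  1  2  2  2  2  3  3  3  4
 A  0  1  2  2  2  2  3  3  3  4
 G  0  1  2  3  3  3  3  3  3  4
 T  0  1  2  3  3  4  4  4  4  4
 A  0  1  2  3  3  4  4  4  4  5

4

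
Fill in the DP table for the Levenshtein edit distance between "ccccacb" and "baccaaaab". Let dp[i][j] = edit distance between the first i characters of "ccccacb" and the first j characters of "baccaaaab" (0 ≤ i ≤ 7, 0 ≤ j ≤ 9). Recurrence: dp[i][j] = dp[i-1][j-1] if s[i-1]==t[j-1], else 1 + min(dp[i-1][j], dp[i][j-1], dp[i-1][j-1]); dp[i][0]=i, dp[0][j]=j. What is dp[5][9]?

   ''  b  a  c  c  a  a  a  a  b
''  0  1  2  3  4  5  6  7  8  9
 c  1  1  2  2  3  4  5  6  7  8
 c  2  2  2  2  2  3  4  5  6  7
 c  3  3  3  2  2  3  4  5  6  7
 c  4  4  4  3  2  3  4  5  6  7
 a  5  5  4  4  3  2  3  4  5  6
 c  6  6  5  4  4  3  3  4  5  6
 b  7  6  6  5  5  4  4  4  5  5

6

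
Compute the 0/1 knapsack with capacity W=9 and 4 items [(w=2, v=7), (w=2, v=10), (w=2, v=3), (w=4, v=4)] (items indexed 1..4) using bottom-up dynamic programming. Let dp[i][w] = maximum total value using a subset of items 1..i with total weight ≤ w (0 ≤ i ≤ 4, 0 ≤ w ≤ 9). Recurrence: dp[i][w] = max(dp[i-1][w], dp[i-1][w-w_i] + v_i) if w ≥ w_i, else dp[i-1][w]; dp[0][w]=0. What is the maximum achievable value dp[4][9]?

i\w   0   1   2   3   4   5   6   7   8   9
  0   0   0   0   0   0   0   0   0   0   0
  1   0   0   7   7   7   7   7   7   7   7
  2   0   0  10  10  17  17  17  17  17  17
  3   0   0  10  10  17  17  20  20  20  20
  4   0   0  10  10  17  17  20  20  21  21

21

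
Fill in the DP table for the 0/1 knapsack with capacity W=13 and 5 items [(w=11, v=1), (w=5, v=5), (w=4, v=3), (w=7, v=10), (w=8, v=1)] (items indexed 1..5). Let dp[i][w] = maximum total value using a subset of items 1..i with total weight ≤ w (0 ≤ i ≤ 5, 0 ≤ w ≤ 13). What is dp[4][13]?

i\w   0   1   2   3   4   5   6   7   8   9  10  11  12  13
  0   0   0   0   0   0   0   0   0   0   0   0   0   0   0
  1   0   0   0   0   0   0   0   0   0   0   0   1   1   1
  2   0   0   0   0   0   5   5   5   5   5   5   5   5   5
  3   0   0   0   0   3   5   5   5   5   8   8   8   8   8
  4   0   0   0   0   3   5   5  10  10  10  10  13  15  15
  5   0   0   0   0   3   5   5  10  10  10  10  13  15  15

15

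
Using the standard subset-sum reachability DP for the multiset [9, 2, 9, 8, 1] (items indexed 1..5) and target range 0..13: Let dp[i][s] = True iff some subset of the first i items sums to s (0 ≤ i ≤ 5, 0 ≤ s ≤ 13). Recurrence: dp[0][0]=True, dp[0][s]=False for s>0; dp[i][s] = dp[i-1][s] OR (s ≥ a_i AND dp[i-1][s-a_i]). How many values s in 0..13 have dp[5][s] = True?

i\s   0   1   2   3   4   5   6   7   8   9  10  11  12  13
  0   T   F   F   F   F   F   F   F   F   F   F   F   F   F
  1   T   F   F   F   F   F   F   F   F   T   F   F   F   F
  2   T   F   T   F   F   F   F   F   F   T   F   T   F   F
  3   T   F   T   F   F   F   F   F   F   T   F   T   F   F
  4   T   F   T   F   F   F   F   F   T   T   T   T   F   F
  5   T   T   T   T   F   F   F   F   T   T   T   T   T   F

9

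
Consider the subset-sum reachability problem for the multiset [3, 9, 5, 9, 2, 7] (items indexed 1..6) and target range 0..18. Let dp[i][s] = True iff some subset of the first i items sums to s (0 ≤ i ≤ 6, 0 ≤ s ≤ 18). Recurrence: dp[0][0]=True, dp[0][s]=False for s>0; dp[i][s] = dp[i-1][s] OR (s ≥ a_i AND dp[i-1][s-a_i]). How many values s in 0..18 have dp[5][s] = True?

i\s   0   1   2   3   4   5   6   7   8   9  10  11  12  13  14  15  16  17  18
  0   T   F   F   F   F   F   F   F   F   F   F   F   F   F   F   F   F   F   F
  1   T   F   F   T   F   F   F   F   F   F   F   F   F   F   F   F   F   F   F
  2   T   F   F   T   F   F   F   F   F   T   F   F   T   F   F   F   F   F   F
  3   T   F   F   T   F   T   F   F   T   T   F   F   T   F   T   F   F   T   F
  4   T   F   F   T   F   T   F   F   T   T   F   F   T   F   T   F   F   T   T
  5   T   F   T   T   F   T   F   T   T   T   T   T   T   F   T   F   T   T   T
  6   T   F   T   T   F   T   F   T   T   T   T   T   T   F   T   T   T   T   T

14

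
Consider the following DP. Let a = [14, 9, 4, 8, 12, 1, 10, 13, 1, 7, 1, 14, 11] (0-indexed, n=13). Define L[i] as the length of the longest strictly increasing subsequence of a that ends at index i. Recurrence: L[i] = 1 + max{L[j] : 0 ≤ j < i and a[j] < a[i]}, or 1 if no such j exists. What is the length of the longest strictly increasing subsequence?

   i    0    1    2    3    4    5    6    7    8    9   10   11   12
a[i]   14    9    4    8   12    1   10   13    1    7    1   14   11
L[i]    1    1    1    2    3    1    3    4    1    2    1    5    4

5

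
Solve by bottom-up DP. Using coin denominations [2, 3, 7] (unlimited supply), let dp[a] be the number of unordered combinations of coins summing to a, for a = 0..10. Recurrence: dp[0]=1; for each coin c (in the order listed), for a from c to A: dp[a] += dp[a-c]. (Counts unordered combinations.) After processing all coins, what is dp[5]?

1

after  coin     0     1     2     3     4     5     6     7     8     9    10
          2     1     0     1     0     1     0     1     0     1     0     1
          3     1     0     1     1     1     1     2     1     2     2     2
          7     1     0     1     1     1     1     2     2     2     3     3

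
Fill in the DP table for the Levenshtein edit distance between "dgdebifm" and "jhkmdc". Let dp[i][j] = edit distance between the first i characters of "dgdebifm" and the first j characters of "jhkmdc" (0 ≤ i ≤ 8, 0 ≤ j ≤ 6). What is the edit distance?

8

   ''  j  h  k  m  d  c
''  0  1  2  3  4  5  6
 d  1  1  2  3  4  4  5
 g  2  2  2  3  4  5  5
 d  3  3  3  3  4  4  5
 e  4  4  4  4  4  5  5
 b  5  5  5  5  5  5  6
 i  6  6  6  6  6  6  6
 f  7  7  7  7  7  7  7
 m  8  8  8  8  7  8  8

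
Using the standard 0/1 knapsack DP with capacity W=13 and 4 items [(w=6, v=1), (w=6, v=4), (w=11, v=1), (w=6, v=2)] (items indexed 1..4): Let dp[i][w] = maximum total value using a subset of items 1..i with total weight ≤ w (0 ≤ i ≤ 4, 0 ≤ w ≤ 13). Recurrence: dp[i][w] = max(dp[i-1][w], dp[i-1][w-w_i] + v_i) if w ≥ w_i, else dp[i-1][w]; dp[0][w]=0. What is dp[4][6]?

i\w   0   1   2   3   4   5   6   7   8   9  10  11  12  13
  0   0   0   0   0   0   0   0   0   0   0   0   0   0   0
  1   0   0   0   0   0   0   1   1   1   1   1   1   1   1
  2   0   0   0   0   0   0   4   4   4   4   4   4   5   5
  3   0   0   0   0   0   0   4   4   4   4   4   4   5   5
  4   0   0   0   0   0   0   4   4   4   4   4   4   6   6

4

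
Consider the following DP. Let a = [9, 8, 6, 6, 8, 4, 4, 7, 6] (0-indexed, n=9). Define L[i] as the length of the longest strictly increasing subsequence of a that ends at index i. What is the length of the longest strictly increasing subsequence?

   i    0    1    2    3    4    5    6    7    8
a[i]    9    8    6    6    8    4    4    7    6
L[i]    1    1    1    1    2    1    1    2    2

2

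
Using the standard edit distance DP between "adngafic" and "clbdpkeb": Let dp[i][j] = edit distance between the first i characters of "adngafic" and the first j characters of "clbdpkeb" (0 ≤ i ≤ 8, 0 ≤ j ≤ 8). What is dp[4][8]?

7

   ''  c  l  b  d  p  k  e  b
''  0  1  2  3  4  5  6  7  8
 a  1  1  2  3  4  5  6  7  8
 d  2  2  2  3  3  4  5  6  7
 n  3  3  3  3  4  4  5  6  7
 g  4  4  4  4  4  5  5  6  7
 a  5  5  5  5  5  5  6  6  7
 f  6  6  6  6  6  6  6  7  7
 i  7  7  7  7  7  7  7  7  8
 c  8  7  8  8  8  8  8  8  8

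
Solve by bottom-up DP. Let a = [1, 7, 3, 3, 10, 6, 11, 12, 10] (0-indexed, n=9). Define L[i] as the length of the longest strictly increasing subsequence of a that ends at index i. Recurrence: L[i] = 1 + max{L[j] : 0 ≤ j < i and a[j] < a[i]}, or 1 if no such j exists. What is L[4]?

3

   i    0    1    2    3    4    5    6    7    8
a[i]    1    7    3    3   10    6   11   12   10
L[i]    1    2    2    2    3    3    4    5    4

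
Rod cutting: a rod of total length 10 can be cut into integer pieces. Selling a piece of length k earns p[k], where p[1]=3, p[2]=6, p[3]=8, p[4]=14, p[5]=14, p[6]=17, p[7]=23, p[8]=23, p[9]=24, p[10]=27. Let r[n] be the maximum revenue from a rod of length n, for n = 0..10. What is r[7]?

   n    0    1    2    3    4    5    6    7    8    9   10
r[n]    0    3    6    9   14   17   20   23   28   31   34

23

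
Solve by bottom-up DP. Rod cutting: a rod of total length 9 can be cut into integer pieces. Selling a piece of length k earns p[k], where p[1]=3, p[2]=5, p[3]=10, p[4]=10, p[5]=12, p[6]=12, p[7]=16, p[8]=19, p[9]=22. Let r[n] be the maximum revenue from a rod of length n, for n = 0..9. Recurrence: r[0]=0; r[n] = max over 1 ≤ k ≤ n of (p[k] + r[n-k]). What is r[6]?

   n    0    1    2    3    4    5    6    7    8    9
r[n]    0    3    6   10   13   16   20   23   26   30

20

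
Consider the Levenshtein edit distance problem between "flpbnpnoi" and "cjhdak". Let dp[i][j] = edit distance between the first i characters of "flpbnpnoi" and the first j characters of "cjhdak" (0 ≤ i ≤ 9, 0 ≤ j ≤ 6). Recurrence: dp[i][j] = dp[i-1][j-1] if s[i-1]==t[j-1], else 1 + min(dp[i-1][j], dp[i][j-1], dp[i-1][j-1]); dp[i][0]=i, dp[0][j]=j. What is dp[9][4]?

   ''  c  j  h  d  a  k
''  0  1  2  3  4  5  6
 f  1  1  2  3  4  5  6
 l  2  2  2  3  4  5  6
 p  3  3  3  3  4  5  6
 b  4  4  4  4  4  5  6
 n  5  5  5  5  5  5  6
 p  6  6  6  6  6  6  6
 n  7  7  7  7  7  7  7
 o  8  8  8  8  8  8  8
 i  9  9  9  9  9  9  9

9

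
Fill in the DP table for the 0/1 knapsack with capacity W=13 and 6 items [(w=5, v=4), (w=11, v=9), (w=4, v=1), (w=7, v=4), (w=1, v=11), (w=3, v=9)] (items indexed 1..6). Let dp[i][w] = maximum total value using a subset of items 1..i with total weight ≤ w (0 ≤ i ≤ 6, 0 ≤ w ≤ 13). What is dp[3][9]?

5

i\w   0   1   2   3   4   5   6   7   8   9  10  11  12  13
  0   0   0   0   0   0   0   0   0   0   0   0   0   0   0
  1   0   0   0   0   0   4   4   4   4   4   4   4   4   4
  2   0   0   0   0   0   4   4   4   4   4   4   9   9   9
  3   0   0   0   0   1   4   4   4   4   5   5   9   9   9
  4   0   0   0   0   1   4   4   4   4   5   5   9   9   9
  5   0  11  11  11  11  12  15  15  15  15  16  16  20  20
  6   0  11  11  11  20  20  20  20  21  24  24  24  24  25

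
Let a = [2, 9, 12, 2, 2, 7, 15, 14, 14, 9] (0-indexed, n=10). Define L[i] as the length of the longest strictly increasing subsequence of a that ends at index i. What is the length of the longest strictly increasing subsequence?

   i    0    1    2    3    4    5    6    7    8    9
a[i]    2    9   12    2    2    7   15   14   14    9
L[i]    1    2    3    1    1    2    4    4    4    3

4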